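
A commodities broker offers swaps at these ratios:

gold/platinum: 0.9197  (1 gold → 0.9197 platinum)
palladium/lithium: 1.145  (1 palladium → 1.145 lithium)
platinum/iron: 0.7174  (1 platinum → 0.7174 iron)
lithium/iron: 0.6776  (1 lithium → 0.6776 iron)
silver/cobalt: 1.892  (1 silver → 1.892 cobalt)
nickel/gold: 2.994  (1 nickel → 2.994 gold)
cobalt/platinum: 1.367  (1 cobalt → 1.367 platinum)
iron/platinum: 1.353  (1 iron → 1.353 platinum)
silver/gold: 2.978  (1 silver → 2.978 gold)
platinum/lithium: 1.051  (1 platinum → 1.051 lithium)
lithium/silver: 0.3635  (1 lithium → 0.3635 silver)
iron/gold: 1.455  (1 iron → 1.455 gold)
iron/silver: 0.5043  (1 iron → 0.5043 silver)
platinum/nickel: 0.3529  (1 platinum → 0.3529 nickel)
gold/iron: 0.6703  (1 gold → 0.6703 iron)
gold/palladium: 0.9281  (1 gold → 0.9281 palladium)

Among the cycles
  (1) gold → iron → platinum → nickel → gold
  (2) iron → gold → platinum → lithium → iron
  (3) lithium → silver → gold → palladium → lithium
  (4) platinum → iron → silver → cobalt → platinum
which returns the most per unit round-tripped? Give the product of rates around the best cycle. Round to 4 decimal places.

(1) 0.6703 × 1.353 × 0.3529 × 2.994 = 0.95823
(2) 1.455 × 0.9197 × 1.051 × 0.6776 = 0.95298
(3) 0.3635 × 2.978 × 0.9281 × 1.145 = 1.15035
(4) 0.7174 × 0.5043 × 1.892 × 1.367 = 0.93571
Highest is cycle (3) at 1.1503 (>1, arbitrage).

1.1503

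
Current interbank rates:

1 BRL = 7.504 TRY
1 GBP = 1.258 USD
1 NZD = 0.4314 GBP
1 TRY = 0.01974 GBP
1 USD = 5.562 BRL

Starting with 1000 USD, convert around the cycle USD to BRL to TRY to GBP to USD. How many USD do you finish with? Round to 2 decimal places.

1036.46

1000 USD × 5.562 = 5562 BRL
5562 BRL × 7.504 = 41737.248 TRY
41737.248 TRY × 0.01974 = 823.89327552 GBP
823.89327552 GBP × 1.258 = 1036.45774060416 USD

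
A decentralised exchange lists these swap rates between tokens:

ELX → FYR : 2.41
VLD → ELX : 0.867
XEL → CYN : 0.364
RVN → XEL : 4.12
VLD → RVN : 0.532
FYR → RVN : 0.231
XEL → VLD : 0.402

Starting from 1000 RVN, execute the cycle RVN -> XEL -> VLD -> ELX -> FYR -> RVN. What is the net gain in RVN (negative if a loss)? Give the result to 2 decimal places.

-200.59

1000 RVN × 4.12 = 4120 XEL
4120 XEL × 0.402 = 1656.24 VLD
1656.24 VLD × 0.867 = 1435.96008 ELX
1435.96008 ELX × 2.41 = 3460.6637928 FYR
3460.6637928 FYR × 0.231 = 799.4133361368 RVN
Net change: 799.4133361368 − 1000 = -200.5866638632 RVN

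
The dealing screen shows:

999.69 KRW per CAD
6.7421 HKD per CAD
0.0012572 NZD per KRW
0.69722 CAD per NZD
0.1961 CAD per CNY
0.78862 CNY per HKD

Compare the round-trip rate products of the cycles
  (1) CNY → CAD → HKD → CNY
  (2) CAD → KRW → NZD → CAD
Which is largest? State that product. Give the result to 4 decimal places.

(1) 0.1961 × 6.7421 × 0.78862 = 1.04265
(2) 999.69 × 0.0012572 × 0.69722 = 0.87627
Highest is cycle (1) at 1.0427 (>1, arbitrage).

1.0427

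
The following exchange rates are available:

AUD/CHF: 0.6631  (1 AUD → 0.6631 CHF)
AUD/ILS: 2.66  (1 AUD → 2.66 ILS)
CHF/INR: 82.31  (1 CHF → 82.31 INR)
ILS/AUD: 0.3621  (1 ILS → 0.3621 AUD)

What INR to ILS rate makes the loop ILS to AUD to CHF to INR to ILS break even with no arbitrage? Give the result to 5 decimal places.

Known legs of the cycle: 0.3621 × 0.6631 × 82.31 = 19.7633314581
For no arbitrage the full-cycle product must be 1, so the missing rate is 1 / 19.7633314581 ≈ 0.0505988.

0.05060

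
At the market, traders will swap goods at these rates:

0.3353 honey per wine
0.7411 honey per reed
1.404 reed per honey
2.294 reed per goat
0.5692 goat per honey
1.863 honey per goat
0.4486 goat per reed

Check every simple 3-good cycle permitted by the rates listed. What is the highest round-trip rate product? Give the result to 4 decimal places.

1.1734

goat→honey→reed→goat: 1.863 × 1.404 × 0.4486 = 1.17338
goat→reed→honey→goat: 2.294 × 0.7411 × 0.5692 = 0.96769
Maximum is goat→honey→reed→goat at 1.1734; arbitrage exists.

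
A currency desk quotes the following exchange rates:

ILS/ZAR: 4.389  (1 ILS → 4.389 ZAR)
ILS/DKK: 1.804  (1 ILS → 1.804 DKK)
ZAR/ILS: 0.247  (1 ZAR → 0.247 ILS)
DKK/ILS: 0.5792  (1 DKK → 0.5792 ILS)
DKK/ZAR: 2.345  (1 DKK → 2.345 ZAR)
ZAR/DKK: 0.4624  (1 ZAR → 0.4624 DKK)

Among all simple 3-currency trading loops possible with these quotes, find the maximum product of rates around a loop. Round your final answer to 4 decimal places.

1.1755

DKK→ILS→ZAR→DKK: 0.5792 × 4.389 × 0.4624 = 1.17547
DKK→ZAR→ILS→DKK: 2.345 × 0.247 × 1.804 = 1.04490
Maximum is DKK→ILS→ZAR→DKK at 1.1755; arbitrage exists.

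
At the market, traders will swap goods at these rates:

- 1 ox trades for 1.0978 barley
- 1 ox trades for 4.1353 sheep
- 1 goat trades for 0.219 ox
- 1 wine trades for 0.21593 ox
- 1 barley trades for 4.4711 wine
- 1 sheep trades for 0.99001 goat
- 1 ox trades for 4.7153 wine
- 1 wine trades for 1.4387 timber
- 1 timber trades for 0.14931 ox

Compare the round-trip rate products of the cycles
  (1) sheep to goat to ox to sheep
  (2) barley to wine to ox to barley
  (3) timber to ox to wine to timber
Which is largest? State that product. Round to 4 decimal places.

(1) 0.99001 × 0.219 × 4.1353 = 0.89658
(2) 4.4711 × 0.21593 × 1.0978 = 1.05987
(3) 0.14931 × 4.7153 × 1.4387 = 1.01290
Highest is cycle (2) at 1.0599 (>1, arbitrage).

1.0599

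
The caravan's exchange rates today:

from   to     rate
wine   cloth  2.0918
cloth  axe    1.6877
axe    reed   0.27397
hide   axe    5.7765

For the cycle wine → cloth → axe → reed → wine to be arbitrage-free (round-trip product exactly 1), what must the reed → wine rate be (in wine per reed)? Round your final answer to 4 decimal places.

1.0339

Known legs of the cycle: 2.0918 × 1.6877 × 0.27397 = 0.9672047457142
For no arbitrage the full-cycle product must be 1, so the missing rate is 1 / 0.9672047457142 ≈ 1.033907.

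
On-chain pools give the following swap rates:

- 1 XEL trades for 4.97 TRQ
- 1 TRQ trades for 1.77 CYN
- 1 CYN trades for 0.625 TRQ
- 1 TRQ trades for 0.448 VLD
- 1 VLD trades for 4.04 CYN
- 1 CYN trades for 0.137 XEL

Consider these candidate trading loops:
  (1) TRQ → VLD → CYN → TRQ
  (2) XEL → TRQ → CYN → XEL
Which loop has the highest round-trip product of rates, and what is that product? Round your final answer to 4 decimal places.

(1) 0.448 × 4.04 × 0.625 = 1.13120
(2) 4.97 × 1.77 × 0.137 = 1.20518
Highest is cycle (2) at 1.2052 (>1, arbitrage).

1.2052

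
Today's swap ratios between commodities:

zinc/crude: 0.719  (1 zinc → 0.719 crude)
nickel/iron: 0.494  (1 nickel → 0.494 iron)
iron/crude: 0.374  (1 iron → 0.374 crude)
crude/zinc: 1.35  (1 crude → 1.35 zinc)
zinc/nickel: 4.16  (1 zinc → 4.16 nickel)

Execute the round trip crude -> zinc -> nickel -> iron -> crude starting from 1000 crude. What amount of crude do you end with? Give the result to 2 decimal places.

1037.59

1000 crude × 1.35 = 1350 zinc
1350 zinc × 4.16 = 5616 nickel
5616 nickel × 0.494 = 2774.304 iron
2774.304 iron × 0.374 = 1037.589696 crude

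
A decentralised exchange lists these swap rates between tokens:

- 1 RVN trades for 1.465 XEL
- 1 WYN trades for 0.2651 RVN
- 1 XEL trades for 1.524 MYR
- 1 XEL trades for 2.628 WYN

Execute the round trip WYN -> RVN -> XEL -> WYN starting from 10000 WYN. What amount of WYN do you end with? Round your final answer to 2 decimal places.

10206.40

10000 WYN × 0.2651 = 2651 RVN
2651 RVN × 1.465 = 3883.715 XEL
3883.715 XEL × 2.628 = 10206.40302 WYN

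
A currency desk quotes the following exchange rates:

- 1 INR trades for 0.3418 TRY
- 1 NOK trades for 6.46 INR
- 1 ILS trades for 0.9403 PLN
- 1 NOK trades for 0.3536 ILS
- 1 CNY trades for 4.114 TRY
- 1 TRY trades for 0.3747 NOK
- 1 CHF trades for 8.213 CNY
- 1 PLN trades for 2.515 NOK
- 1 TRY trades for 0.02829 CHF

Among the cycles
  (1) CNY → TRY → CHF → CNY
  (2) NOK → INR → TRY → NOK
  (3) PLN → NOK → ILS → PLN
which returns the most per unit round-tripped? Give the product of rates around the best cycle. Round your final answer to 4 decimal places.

(1) 4.114 × 0.02829 × 8.213 = 0.95587
(2) 6.46 × 0.3418 × 0.3747 = 0.82735
(3) 2.515 × 0.3536 × 0.9403 = 0.83621
Highest is cycle (1) at 0.9559 (≤1, no arbitrage).

0.9559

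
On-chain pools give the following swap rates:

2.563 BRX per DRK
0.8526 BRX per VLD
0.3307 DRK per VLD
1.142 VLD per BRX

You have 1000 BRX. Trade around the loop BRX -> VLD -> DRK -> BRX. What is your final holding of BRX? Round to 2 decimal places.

967.94

1000 BRX × 1.142 = 1142 VLD
1142 VLD × 0.3307 = 377.6594 DRK
377.6594 DRK × 2.563 = 967.9410422 BRX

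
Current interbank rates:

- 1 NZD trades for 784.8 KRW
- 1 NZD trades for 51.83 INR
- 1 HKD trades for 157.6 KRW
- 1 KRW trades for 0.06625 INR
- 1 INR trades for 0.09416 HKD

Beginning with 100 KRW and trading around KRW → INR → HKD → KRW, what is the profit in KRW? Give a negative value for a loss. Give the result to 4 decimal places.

100 KRW × 0.06625 = 6.625 INR
6.625 INR × 0.09416 = 0.62381 HKD
0.62381 HKD × 157.6 = 98.312456 KRW
Net change: 98.312456 − 100 = -1.687544 KRW

-1.6875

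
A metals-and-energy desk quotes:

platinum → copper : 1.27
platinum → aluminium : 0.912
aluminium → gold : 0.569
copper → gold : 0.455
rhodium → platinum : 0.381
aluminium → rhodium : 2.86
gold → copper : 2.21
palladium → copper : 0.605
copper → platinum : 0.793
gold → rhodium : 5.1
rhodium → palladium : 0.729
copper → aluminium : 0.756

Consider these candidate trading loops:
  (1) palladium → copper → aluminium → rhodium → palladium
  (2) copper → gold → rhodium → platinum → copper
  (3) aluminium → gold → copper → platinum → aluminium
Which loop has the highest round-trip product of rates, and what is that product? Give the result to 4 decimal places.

1.1228

(1) 0.605 × 0.756 × 2.86 × 0.729 = 0.95361
(2) 0.455 × 5.1 × 0.381 × 1.27 = 1.12282
(3) 0.569 × 2.21 × 0.793 × 0.912 = 0.90944
Highest is cycle (2) at 1.1228 (>1, arbitrage).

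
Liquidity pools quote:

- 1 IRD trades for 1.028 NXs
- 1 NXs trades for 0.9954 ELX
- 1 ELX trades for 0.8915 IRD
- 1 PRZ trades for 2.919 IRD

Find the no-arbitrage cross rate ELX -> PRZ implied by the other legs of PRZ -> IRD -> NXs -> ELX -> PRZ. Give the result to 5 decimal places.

0.33479

Known legs of the cycle: 2.919 × 1.028 × 0.9954 = 2.9869286328
For no arbitrage the full-cycle product must be 1, so the missing rate is 1 / 2.9869286328 ≈ 0.3347921.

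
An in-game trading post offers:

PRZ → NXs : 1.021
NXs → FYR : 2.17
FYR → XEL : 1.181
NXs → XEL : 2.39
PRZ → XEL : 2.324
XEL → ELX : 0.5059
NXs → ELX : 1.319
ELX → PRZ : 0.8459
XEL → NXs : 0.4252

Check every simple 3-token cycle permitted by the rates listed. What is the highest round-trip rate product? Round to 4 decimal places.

ELX→PRZ→NXs→ELX: 0.8459 × 1.021 × 1.319 = 1.13917
XEL→NXs→FYR→XEL: 0.4252 × 2.17 × 1.181 = 1.08969
ELX→PRZ→XEL→ELX: 0.8459 × 2.324 × 0.5059 = 0.99453
Maximum is ELX→PRZ→NXs→ELX at 1.1392; arbitrage exists.

1.1392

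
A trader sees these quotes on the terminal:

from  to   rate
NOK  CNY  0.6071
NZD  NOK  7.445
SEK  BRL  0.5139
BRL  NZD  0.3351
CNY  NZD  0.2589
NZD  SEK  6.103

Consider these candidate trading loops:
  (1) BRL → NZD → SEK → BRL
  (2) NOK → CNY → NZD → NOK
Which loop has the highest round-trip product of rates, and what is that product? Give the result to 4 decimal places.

(1) 0.3351 × 6.103 × 0.5139 = 1.05098
(2) 0.6071 × 0.2589 × 7.445 = 1.17019
Highest is cycle (2) at 1.1702 (>1, arbitrage).

1.1702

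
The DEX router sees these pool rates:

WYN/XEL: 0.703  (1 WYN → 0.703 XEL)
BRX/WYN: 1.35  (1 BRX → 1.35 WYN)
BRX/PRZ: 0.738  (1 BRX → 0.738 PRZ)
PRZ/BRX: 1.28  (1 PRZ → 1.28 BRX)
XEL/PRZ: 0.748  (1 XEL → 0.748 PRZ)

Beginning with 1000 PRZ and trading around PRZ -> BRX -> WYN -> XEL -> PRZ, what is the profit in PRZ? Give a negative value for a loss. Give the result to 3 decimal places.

1000 PRZ × 1.28 = 1280 BRX
1280 BRX × 1.35 = 1728 WYN
1728 WYN × 0.703 = 1214.784 XEL
1214.784 XEL × 0.748 = 908.658432 PRZ
Net change: 908.658432 − 1000 = -91.341568 PRZ

-91.342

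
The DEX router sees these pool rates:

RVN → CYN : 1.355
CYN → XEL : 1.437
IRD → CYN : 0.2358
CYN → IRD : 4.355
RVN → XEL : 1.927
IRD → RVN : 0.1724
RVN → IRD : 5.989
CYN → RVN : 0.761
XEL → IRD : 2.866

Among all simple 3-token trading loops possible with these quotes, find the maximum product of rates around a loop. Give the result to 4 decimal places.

1.0747

IRD→CYN→RVN→IRD: 0.2358 × 0.761 × 5.989 = 1.07469
IRD→RVN→CYN→IRD: 0.1724 × 1.355 × 4.355 = 1.01734
IRD→CYN→XEL→IRD: 0.2358 × 1.437 × 2.866 = 0.97113
IRD→RVN→XEL→IRD: 0.1724 × 1.927 × 2.866 = 0.95213
Maximum is IRD→CYN→RVN→IRD at 1.0747; arbitrage exists.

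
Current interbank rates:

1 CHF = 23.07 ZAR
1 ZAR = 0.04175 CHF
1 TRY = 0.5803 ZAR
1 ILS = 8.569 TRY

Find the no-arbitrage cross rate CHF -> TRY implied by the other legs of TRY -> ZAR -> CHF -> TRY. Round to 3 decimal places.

Known legs of the cycle: 0.5803 × 0.04175 = 0.024227525
For no arbitrage the full-cycle product must be 1, so the missing rate is 1 / 0.024227525 ≈ 41.27537.

41.275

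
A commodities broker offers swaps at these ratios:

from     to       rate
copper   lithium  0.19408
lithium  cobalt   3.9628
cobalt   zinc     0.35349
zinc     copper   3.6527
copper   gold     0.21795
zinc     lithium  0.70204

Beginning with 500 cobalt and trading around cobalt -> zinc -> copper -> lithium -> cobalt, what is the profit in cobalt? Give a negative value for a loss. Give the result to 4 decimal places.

-3.4716

500 cobalt × 0.35349 = 176.745 zinc
176.745 zinc × 3.6527 = 645.5964615 copper
645.5964615 copper × 0.19408 = 125.29736124792 lithium
125.29736124792 lithium × 3.9628 = 496.528383153257376 cobalt
Net change: 496.528383153257376 − 500 = -3.471616846742624 cobalt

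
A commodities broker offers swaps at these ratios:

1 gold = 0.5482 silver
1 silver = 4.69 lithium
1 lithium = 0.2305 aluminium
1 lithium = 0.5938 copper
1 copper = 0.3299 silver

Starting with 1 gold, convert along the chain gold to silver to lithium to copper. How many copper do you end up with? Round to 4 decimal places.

1 gold × 0.5482 = 0.5482 silver
0.5482 silver × 4.69 = 2.571058 lithium
2.571058 lithium × 0.5938 = 1.5266942404 copper

1.5267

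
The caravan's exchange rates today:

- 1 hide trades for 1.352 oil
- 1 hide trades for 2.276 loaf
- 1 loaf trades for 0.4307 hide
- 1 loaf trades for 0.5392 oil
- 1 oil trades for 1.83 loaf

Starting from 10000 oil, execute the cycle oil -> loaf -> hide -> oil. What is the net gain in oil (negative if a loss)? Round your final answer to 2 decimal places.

10000 oil × 1.83 = 18300 loaf
18300 loaf × 0.4307 = 7881.81 hide
7881.81 hide × 1.352 = 10656.20712 oil
Net change: 10656.20712 − 10000 = 656.20712 oil

656.21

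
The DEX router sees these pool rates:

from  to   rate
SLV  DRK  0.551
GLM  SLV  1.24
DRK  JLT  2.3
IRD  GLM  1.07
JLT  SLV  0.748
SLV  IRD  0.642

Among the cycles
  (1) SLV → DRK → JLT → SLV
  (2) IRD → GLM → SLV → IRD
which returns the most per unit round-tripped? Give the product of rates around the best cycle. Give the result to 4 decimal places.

0.9479

(1) 0.551 × 2.3 × 0.748 = 0.94794
(2) 1.07 × 1.24 × 0.642 = 0.85181
Highest is cycle (1) at 0.9479 (≤1, no arbitrage).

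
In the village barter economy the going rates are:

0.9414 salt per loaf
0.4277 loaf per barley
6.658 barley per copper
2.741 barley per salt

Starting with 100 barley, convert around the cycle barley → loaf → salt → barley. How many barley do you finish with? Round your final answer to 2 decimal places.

110.36

100 barley × 0.4277 = 42.77 loaf
42.77 loaf × 0.9414 = 40.263678 salt
40.263678 salt × 2.741 = 110.362741398 barley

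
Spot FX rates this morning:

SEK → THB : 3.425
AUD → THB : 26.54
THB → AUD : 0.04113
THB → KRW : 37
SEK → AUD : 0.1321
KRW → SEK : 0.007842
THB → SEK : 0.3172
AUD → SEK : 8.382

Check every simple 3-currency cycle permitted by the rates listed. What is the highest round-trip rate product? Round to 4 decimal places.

1.1808

THB→AUD→SEK→THB: 0.04113 × 8.382 × 3.425 = 1.18077
THB→SEK→AUD→THB: 0.3172 × 0.1321 × 26.54 = 1.11208
THB→KRW→SEK→THB: 37 × 0.007842 × 3.425 = 0.99378
Maximum is THB→AUD→SEK→THB at 1.1808; arbitrage exists.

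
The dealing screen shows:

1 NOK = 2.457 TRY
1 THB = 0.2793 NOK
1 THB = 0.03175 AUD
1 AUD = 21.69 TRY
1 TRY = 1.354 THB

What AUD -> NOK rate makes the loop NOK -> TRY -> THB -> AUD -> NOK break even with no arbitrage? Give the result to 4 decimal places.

Known legs of the cycle: 2.457 × 1.354 × 0.03175 = 0.1056252015
For no arbitrage the full-cycle product must be 1, so the missing rate is 1 / 0.1056252015 ≈ 9.467438.

9.4674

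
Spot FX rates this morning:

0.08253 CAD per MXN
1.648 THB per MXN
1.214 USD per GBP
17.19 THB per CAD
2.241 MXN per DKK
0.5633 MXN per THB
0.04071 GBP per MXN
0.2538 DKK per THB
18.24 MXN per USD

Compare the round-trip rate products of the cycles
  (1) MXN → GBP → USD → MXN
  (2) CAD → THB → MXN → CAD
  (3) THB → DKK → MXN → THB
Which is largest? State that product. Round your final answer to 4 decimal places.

0.9373

(1) 0.04071 × 1.214 × 18.24 = 0.90146
(2) 17.19 × 0.5633 × 0.08253 = 0.79915
(3) 0.2538 × 2.241 × 1.648 = 0.93733
Highest is cycle (3) at 0.9373 (≤1, no arbitrage).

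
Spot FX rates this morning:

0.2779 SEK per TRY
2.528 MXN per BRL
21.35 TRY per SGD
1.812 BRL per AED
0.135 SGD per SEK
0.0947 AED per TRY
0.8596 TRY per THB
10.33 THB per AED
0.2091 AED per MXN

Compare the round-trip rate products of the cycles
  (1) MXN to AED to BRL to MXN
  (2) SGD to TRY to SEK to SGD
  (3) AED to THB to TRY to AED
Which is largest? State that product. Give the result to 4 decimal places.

(1) 0.2091 × 1.812 × 2.528 = 0.95783
(2) 21.35 × 0.2779 × 0.135 = 0.80098
(3) 10.33 × 0.8596 × 0.0947 = 0.84090
Highest is cycle (1) at 0.9578 (≤1, no arbitrage).

0.9578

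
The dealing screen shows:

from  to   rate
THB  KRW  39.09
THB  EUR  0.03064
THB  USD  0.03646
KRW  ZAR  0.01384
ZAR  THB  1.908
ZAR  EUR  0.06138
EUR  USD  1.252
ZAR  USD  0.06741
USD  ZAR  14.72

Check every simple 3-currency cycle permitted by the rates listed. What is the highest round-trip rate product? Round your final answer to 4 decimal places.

USD→ZAR→EUR→USD: 14.72 × 0.06138 × 1.252 = 1.13120
THB→KRW→ZAR→THB: 39.09 × 0.01384 × 1.908 = 1.03224
USD→ZAR→THB→USD: 14.72 × 1.908 × 0.03646 = 1.02401
Maximum is USD→ZAR→EUR→USD at 1.1312; arbitrage exists.

1.1312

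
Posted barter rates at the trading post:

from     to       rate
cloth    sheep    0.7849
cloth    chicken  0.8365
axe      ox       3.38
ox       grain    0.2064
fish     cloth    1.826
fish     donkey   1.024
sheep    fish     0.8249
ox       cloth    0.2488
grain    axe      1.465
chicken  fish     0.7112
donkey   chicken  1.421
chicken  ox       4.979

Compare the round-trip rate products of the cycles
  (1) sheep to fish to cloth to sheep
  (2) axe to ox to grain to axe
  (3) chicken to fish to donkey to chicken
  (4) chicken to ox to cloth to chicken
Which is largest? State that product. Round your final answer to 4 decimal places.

(1) 0.8249 × 1.826 × 0.7849 = 1.18227
(2) 3.38 × 0.2064 × 1.465 = 1.02203
(3) 0.7112 × 1.024 × 1.421 = 1.03487
(4) 4.979 × 0.2488 × 0.8365 = 1.03624
Highest is cycle (1) at 1.1823 (>1, arbitrage).

1.1823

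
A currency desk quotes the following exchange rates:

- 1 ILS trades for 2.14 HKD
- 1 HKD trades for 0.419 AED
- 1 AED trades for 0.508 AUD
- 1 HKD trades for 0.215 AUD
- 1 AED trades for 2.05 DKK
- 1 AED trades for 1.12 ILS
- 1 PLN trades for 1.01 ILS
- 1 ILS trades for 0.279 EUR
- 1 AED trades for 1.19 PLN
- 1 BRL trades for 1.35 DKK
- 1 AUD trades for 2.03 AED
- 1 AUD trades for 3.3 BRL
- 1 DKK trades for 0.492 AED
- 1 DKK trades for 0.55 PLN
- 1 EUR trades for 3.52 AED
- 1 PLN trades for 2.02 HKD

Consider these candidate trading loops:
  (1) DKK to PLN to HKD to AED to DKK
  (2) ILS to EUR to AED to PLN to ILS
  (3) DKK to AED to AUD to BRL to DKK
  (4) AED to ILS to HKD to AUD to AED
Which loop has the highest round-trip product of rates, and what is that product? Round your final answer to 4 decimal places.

(1) 0.55 × 2.02 × 0.419 × 2.05 = 0.95429
(2) 0.279 × 3.52 × 1.19 × 1.01 = 1.18036
(3) 0.492 × 0.508 × 3.3 × 1.35 = 1.11346
(4) 1.12 × 2.14 × 0.215 × 2.03 = 1.04608
Highest is cycle (2) at 1.1804 (>1, arbitrage).

1.1804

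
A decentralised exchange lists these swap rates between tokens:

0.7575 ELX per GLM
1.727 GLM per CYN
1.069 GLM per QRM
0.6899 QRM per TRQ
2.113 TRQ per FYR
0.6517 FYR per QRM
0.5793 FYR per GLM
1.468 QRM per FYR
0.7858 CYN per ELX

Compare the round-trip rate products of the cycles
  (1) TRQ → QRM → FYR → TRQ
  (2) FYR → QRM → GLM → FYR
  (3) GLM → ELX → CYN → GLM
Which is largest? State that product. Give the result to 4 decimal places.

1.0280

(1) 0.6899 × 0.6517 × 2.113 = 0.95002
(2) 1.468 × 1.069 × 0.5793 = 0.90909
(3) 0.7575 × 0.7858 × 1.727 = 1.02799
Highest is cycle (3) at 1.0280 (>1, arbitrage).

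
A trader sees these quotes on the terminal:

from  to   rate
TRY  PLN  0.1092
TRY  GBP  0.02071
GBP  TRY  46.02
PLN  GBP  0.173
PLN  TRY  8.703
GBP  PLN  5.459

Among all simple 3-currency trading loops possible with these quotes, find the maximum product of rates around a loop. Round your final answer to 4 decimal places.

TRY→GBP→PLN→TRY: 0.02071 × 5.459 × 8.703 = 0.98393
TRY→PLN→GBP→TRY: 0.1092 × 0.173 × 46.02 = 0.86939
Maximum is TRY→GBP→PLN→TRY at 0.9839; no arbitrage — every cycle loses value.

0.9839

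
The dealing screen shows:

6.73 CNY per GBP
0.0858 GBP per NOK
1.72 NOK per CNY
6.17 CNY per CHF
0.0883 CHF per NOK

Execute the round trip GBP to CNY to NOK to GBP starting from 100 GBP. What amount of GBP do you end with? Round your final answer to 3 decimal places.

99.319

100 GBP × 6.73 = 673 CNY
673 CNY × 1.72 = 1157.56 NOK
1157.56 NOK × 0.0858 = 99.318648 GBP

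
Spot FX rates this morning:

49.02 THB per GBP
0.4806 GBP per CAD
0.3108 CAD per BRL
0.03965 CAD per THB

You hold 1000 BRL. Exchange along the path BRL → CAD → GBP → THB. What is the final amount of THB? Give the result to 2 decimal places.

1000 BRL × 0.3108 = 310.8 CAD
310.8 CAD × 0.4806 = 149.37048 GBP
149.37048 GBP × 49.02 = 7322.1409296 THB

7322.14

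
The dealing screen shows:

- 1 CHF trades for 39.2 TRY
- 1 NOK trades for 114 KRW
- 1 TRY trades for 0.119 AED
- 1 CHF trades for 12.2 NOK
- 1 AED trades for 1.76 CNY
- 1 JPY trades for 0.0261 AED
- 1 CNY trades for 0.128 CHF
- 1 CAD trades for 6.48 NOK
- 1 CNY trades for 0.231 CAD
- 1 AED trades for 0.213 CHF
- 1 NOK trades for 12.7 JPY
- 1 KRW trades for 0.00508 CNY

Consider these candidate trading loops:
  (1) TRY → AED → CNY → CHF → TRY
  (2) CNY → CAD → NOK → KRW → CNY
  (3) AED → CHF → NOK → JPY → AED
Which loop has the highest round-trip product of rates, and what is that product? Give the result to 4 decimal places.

(1) 0.119 × 1.76 × 0.128 × 39.2 = 1.05089
(2) 0.231 × 6.48 × 114 × 0.00508 = 0.86687
(3) 0.213 × 12.2 × 12.7 × 0.0261 = 0.86136
Highest is cycle (1) at 1.0509 (>1, arbitrage).

1.0509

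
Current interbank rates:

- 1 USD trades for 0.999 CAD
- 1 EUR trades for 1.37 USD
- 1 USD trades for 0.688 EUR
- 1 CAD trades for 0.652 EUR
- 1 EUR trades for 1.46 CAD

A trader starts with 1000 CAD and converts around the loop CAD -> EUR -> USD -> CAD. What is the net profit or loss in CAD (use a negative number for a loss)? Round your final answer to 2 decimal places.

1000 CAD × 0.652 = 652 EUR
652 EUR × 1.37 = 893.24 USD
893.24 USD × 0.999 = 892.34676 CAD
Net change: 892.34676 − 1000 = -107.65324 CAD

-107.65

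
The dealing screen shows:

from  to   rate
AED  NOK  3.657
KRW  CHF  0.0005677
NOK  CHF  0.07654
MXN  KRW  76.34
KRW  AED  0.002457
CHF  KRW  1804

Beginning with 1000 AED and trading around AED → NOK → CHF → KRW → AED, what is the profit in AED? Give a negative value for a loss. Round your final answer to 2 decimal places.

1000 AED × 3.657 = 3657 NOK
3657 NOK × 0.07654 = 279.90678 CHF
279.90678 CHF × 1804 = 504951.83112 KRW
504951.83112 KRW × 0.002457 = 1240.66664906184 AED
Net change: 1240.66664906184 − 1000 = 240.66664906184 AED

240.67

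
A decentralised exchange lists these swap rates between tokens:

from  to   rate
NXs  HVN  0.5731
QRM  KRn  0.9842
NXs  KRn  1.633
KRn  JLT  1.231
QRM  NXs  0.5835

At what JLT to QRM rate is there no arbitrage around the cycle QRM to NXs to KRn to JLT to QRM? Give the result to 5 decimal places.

0.85254

Known legs of the cycle: 0.5835 × 1.633 × 1.231 = 1.1729651205
For no arbitrage the full-cycle product must be 1, so the missing rate is 1 / 1.1729651205 ≈ 0.8525403.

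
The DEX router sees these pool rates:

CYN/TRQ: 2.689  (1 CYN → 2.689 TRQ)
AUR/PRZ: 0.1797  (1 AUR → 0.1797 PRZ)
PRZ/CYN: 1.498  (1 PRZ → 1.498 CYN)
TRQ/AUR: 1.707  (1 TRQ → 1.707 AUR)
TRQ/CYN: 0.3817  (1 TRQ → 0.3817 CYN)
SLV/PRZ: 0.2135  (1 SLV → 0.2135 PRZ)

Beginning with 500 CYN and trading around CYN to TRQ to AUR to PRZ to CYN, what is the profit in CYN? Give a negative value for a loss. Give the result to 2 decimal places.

117.81

500 CYN × 2.689 = 1344.5 TRQ
1344.5 TRQ × 1.707 = 2295.0615 AUR
2295.0615 AUR × 0.1797 = 412.42255155 PRZ
412.42255155 PRZ × 1.498 = 617.8089822219 CYN
Net change: 617.8089822219 − 500 = 117.8089822219 CYN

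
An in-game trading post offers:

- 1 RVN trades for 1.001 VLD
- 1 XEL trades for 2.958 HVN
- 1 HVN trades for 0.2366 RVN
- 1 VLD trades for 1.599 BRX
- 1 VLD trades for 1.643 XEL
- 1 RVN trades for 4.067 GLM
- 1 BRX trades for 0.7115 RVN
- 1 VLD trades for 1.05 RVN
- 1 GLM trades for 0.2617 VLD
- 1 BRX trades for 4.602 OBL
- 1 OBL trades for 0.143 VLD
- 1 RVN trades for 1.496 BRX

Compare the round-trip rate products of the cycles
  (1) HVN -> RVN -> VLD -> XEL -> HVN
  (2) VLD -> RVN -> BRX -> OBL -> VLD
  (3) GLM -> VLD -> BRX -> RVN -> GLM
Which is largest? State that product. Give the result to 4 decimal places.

1.2109

(1) 0.2366 × 1.001 × 1.643 × 2.958 = 1.15102
(2) 1.05 × 1.496 × 4.602 × 0.143 = 1.03372
(3) 0.2617 × 1.599 × 0.7115 × 4.067 = 1.21088
Highest is cycle (3) at 1.2109 (>1, arbitrage).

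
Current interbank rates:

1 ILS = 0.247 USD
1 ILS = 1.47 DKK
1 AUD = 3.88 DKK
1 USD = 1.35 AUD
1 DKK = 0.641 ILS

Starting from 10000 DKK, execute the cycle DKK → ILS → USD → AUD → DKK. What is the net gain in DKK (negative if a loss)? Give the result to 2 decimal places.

10000 DKK × 0.641 = 6410 ILS
6410 ILS × 0.247 = 1583.27 USD
1583.27 USD × 1.35 = 2137.4145 AUD
2137.4145 AUD × 3.88 = 8293.16826 DKK
Net change: 8293.16826 − 10000 = -1706.83174 DKK

-1706.83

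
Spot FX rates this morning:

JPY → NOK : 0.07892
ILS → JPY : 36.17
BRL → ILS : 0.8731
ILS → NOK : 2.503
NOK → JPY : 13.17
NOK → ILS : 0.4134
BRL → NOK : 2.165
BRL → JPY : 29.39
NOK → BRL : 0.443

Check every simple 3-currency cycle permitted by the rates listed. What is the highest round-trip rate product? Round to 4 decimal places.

NOK→ILS→JPY→NOK: 0.4134 × 36.17 × 0.07892 = 1.18007
NOK→BRL→JPY→NOK: 0.443 × 29.39 × 0.07892 = 1.02752
NOK→BRL→ILS→NOK: 0.443 × 0.8731 × 2.503 = 0.96812
Maximum is NOK→ILS→JPY→NOK at 1.1801; arbitrage exists.

1.1801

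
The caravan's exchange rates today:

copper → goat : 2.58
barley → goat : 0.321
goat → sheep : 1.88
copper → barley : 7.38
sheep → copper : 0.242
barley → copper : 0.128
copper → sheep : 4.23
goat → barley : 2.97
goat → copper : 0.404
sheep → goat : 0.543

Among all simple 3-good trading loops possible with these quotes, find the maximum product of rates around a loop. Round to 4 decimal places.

1.1738

sheep→copper→goat→sheep: 0.242 × 2.58 × 1.88 = 1.17380
copper→goat→barley→copper: 2.58 × 2.97 × 0.128 = 0.98081
copper→barley→goat→copper: 7.38 × 0.321 × 0.404 = 0.95707
sheep→goat→copper→sheep: 0.543 × 0.404 × 4.23 = 0.92794
Maximum is sheep→copper→goat→sheep at 1.1738; arbitrage exists.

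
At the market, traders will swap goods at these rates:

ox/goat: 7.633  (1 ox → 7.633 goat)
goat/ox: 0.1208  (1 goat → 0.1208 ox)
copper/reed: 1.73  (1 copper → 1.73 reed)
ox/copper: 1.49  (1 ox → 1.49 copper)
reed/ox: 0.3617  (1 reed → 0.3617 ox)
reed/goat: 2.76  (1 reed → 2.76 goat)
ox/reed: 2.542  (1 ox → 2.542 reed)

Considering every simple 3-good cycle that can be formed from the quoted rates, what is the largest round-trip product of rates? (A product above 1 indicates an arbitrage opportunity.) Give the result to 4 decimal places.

ox→copper→reed→ox: 1.49 × 1.73 × 0.3617 = 0.93235
ox→reed→goat→ox: 2.542 × 2.76 × 0.1208 = 0.84752
Maximum is ox→copper→reed→ox at 0.9324; no arbitrage — every cycle loses value.

0.9324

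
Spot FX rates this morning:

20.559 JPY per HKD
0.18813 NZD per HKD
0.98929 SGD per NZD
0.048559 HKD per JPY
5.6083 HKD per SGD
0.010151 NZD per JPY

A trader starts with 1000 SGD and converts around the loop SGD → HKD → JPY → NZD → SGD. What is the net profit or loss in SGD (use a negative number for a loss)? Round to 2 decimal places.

1000 SGD × 5.6083 = 5608.3 HKD
5608.3 HKD × 20.559 = 115301.0397 JPY
115301.0397 JPY × 0.010151 = 1170.4208539947 NZD
1170.4208539947 NZD × 0.98929 = 1157.885646648416763 SGD
Net change: 1157.885646648416763 − 1000 = 157.885646648416763 SGD

157.89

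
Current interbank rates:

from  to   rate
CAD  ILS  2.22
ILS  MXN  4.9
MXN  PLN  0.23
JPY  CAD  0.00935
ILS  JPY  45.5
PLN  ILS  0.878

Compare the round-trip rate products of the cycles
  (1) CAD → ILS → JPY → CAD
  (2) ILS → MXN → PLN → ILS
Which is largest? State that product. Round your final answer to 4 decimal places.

(1) 2.22 × 45.5 × 0.00935 = 0.94444
(2) 4.9 × 0.23 × 0.878 = 0.98951
Highest is cycle (2) at 0.9895 (≤1, no arbitrage).

0.9895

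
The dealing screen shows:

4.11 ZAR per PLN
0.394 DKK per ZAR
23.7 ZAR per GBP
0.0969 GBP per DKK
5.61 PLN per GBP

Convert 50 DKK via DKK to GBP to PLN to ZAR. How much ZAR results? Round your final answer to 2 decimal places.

50 DKK × 0.0969 = 4.845 GBP
4.845 GBP × 5.61 = 27.18045 PLN
27.18045 PLN × 4.11 = 111.7116495 ZAR

111.71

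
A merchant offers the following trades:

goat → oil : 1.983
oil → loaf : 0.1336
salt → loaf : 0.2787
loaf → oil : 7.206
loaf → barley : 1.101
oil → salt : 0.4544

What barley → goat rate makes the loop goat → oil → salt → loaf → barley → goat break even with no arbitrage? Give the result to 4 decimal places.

3.6167

Known legs of the cycle: 1.983 × 0.4544 × 0.2787 × 1.101 = 0.27649375372224
For no arbitrage the full-cycle product must be 1, so the missing rate is 1 / 0.27649375372224 ≈ 3.616718.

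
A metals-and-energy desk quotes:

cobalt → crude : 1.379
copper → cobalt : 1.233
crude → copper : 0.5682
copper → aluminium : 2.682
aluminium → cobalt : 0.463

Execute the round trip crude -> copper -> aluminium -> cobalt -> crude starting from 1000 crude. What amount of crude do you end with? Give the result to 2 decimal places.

972.98

1000 crude × 0.5682 = 568.2 copper
568.2 copper × 2.682 = 1523.9124 aluminium
1523.9124 aluminium × 0.463 = 705.5714412 cobalt
705.5714412 cobalt × 1.379 = 972.9830174148 crude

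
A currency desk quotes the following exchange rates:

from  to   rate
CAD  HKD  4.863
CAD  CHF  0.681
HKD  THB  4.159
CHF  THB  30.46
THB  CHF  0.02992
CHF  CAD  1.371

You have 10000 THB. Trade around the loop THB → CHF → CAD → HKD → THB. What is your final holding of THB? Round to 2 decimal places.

8296.45

10000 THB × 0.02992 = 299.2 CHF
299.2 CHF × 1.371 = 410.2032 CAD
410.2032 CAD × 4.863 = 1994.8181616 HKD
1994.8181616 HKD × 4.159 = 8296.4487340944 THB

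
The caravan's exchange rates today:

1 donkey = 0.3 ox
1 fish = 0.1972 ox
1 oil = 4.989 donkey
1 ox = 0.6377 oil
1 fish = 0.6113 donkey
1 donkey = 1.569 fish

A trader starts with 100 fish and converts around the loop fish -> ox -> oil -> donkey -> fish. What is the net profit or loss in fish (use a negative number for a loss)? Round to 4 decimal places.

-1.5627

100 fish × 0.1972 = 19.72 ox
19.72 ox × 0.6377 = 12.575444 oil
12.575444 oil × 4.989 = 62.738890116 donkey
62.738890116 donkey × 1.569 = 98.437318592004 fish
Net change: 98.437318592004 − 100 = -1.562681407996 fish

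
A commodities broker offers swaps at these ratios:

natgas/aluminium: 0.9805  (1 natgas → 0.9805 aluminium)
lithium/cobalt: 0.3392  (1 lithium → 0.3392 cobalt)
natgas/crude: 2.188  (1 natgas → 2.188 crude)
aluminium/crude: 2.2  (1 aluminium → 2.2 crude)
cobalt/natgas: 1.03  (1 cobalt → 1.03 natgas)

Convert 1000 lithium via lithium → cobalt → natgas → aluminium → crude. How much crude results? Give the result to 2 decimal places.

1000 lithium × 0.3392 = 339.2 cobalt
339.2 cobalt × 1.03 = 349.376 natgas
349.376 natgas × 0.9805 = 342.563168 aluminium
342.563168 aluminium × 2.2 = 753.6389696 crude

753.64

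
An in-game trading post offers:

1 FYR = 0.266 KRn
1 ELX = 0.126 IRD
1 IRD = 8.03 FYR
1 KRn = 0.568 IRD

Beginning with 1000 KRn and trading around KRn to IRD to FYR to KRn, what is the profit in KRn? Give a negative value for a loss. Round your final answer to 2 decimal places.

213.24

1000 KRn × 0.568 = 568 IRD
568 IRD × 8.03 = 4561.04 FYR
4561.04 FYR × 0.266 = 1213.23664 KRn
Net change: 1213.23664 − 1000 = 213.23664 KRn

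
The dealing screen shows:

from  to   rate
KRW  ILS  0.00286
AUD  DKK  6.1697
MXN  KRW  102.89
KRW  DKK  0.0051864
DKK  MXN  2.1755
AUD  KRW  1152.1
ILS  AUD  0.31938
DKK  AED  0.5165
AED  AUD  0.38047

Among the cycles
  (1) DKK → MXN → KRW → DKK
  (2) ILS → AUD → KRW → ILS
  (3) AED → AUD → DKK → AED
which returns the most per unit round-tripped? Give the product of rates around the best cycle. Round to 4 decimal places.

(1) 2.1755 × 102.89 × 0.0051864 = 1.16091
(2) 0.31938 × 1152.1 × 0.00286 = 1.05236
(3) 0.38047 × 6.1697 × 0.5165 = 1.21242
Highest is cycle (3) at 1.2124 (>1, arbitrage).

1.2124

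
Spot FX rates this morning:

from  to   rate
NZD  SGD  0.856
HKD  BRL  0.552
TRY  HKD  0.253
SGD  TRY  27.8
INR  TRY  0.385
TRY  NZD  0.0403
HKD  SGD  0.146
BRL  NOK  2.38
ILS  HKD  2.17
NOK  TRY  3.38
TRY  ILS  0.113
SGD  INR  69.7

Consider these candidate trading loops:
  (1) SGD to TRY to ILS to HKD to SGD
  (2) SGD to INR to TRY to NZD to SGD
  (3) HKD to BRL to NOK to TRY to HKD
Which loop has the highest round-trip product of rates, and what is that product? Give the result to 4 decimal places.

(1) 27.8 × 0.113 × 2.17 × 0.146 = 0.99526
(2) 69.7 × 0.385 × 0.0403 × 0.856 = 0.92570
(3) 0.552 × 2.38 × 3.38 × 0.253 = 1.12345
Highest is cycle (3) at 1.1234 (>1, arbitrage).

1.1234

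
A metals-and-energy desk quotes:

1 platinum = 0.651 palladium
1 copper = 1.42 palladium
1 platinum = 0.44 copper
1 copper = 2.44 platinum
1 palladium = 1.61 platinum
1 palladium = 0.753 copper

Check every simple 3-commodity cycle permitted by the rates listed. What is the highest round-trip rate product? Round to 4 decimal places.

1.1961

copper→platinum→palladium→copper: 2.44 × 0.651 × 0.753 = 1.19610
copper→palladium→platinum→copper: 1.42 × 1.61 × 0.44 = 1.00593
Maximum is copper→platinum→palladium→copper at 1.1961; arbitrage exists.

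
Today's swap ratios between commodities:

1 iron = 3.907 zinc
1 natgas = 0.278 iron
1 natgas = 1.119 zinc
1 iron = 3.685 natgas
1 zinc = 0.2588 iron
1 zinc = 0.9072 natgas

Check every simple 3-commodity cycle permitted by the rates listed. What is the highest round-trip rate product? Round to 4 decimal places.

iron→natgas→zinc→iron: 3.685 × 1.119 × 0.2588 = 1.06717
iron→zinc→natgas→iron: 3.907 × 0.9072 × 0.278 = 0.98535
Maximum is iron→natgas→zinc→iron at 1.0672; arbitrage exists.

1.0672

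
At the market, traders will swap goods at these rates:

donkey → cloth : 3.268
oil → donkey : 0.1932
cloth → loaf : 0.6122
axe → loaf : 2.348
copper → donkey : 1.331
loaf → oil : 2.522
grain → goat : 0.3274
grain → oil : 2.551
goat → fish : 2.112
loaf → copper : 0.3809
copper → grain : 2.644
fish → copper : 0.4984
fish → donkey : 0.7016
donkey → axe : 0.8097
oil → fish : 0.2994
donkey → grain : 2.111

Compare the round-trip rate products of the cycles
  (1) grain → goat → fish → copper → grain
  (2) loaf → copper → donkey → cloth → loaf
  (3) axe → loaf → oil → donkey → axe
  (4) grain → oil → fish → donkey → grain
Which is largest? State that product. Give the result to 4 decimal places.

(1) 0.3274 × 2.112 × 0.4984 × 2.644 = 0.91120
(2) 0.3809 × 1.331 × 3.268 × 0.6122 = 1.01430
(3) 2.348 × 2.522 × 0.1932 × 0.8097 = 0.92635
(4) 2.551 × 0.2994 × 0.7016 × 2.111 = 1.13120
Highest is cycle (4) at 1.1312 (>1, arbitrage).

1.1312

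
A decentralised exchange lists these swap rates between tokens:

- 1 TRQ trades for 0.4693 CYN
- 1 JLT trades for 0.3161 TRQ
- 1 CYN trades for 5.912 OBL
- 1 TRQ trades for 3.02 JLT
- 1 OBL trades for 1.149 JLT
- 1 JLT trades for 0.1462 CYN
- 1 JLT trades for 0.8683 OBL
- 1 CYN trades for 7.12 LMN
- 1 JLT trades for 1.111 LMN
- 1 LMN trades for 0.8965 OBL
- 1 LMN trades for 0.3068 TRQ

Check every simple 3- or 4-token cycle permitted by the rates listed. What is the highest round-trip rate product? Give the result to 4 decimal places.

1.1444

OBL→JLT→LMN→OBL: 1.149 × 1.111 × 0.8965 = 1.14442
OBL→JLT→CYN→LMN→OBL: 1.149 × 0.1462 × 7.12 × 0.8965 = 1.07225
TRQ→JLT→LMN→TRQ: 3.02 × 1.111 × 0.3068 = 1.02938
CYN→LMN→TRQ→CYN: 7.12 × 0.3068 × 0.4693 = 1.02515
OBL→JLT→TRQ→CYN→OBL: 1.149 × 0.3161 × 0.4693 × 5.912 = 1.00770
OBL→JLT→CYN→OBL: 1.149 × 0.1462 × 5.912 = 0.99312
CYN→LMN→TRQ→JLT→CYN: 7.12 × 0.3068 × 3.02 × 0.1462 = 0.96447
Maximum is OBL→JLT→LMN→OBL at 1.1444; arbitrage exists.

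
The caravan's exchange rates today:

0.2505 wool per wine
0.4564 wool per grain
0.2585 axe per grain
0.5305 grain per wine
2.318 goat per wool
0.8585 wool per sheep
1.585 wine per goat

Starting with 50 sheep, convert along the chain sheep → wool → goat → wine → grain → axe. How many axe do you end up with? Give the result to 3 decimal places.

50 sheep × 0.8585 = 42.925 wool
42.925 wool × 2.318 = 99.50015 goat
99.50015 goat × 1.585 = 157.70773775 wine
157.70773775 wine × 0.5305 = 83.663954876375 grain
83.663954876375 grain × 0.2585 = 21.6271323355429375 axe

21.627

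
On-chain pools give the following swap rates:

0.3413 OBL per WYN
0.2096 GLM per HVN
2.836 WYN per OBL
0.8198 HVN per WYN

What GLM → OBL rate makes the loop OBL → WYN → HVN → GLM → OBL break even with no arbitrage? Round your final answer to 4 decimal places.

Known legs of the cycle: 2.836 × 0.8198 × 0.2096 = 0.48731010688
For no arbitrage the full-cycle product must be 1, so the missing rate is 1 / 0.48731010688 ≈ 2.052081.

2.0521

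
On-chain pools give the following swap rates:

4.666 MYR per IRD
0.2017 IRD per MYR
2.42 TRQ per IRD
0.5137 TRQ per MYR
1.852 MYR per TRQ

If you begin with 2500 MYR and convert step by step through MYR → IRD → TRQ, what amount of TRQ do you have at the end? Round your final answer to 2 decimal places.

2500 MYR × 0.2017 = 504.25 IRD
504.25 IRD × 2.42 = 1220.285 TRQ

1220.29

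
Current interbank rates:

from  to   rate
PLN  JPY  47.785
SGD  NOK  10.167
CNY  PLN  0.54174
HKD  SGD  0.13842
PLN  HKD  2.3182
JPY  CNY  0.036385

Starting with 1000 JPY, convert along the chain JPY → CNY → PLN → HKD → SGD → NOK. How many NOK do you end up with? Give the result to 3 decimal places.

1000 JPY × 0.036385 = 36.385 CNY
36.385 CNY × 0.54174 = 19.7112099 PLN
19.7112099 PLN × 2.3182 = 45.69452679018 HKD
45.69452679018 HKD × 0.13842 = 6.3250363982967156 SGD
6.3250363982967156 SGD × 10.167 = 64.3066450614827075052 NOK

64.307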